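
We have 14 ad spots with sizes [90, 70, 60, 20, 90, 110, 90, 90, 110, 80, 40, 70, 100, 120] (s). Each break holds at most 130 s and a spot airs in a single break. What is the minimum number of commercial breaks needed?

11

Total = 120 + 110 + 110 + 100 + 90 + 90 + 90 + 90 + 80 + 70 + 70 + 60 + 40 + 20 = 1140 s.
Lower bound: ⌈1140/130⌉ = 9 commercial breaks.
Also, 11 ad spots each exceed 65 s, and no two of those can share a break, so at least 11 commercial breaks are needed.
A packing using 11 commercial breaks:
  break 1: 120 = 120
  break 2: 110 + 20 = 130
  break 3: 110 = 110
  break 4: 100 = 100
  break 5: 90 + 40 = 130
  break 6: 90 = 90
  break 7: 90 = 90
  break 8: 90 = 90
  break 9: 80 = 80
  break 10: 70 + 60 = 130
  break 11: 70 = 70
This matches the lower bound, so 11 is optimal.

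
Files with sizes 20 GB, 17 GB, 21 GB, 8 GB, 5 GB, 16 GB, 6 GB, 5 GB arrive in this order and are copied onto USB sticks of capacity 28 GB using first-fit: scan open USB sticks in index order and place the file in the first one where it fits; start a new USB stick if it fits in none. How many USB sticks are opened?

  20 → USB stick 1 (new)  [load 20/28]
  17 → USB stick 2 (new)  [load 17/28]
  21 → USB stick 3 (new)  [load 21/28]
  8 → USB stick 1  [load 28/28]
  5 → USB stick 2  [load 22/28]
  16 → USB stick 4 (new)  [load 16/28]
  6 → USB stick 2  [load 28/28]
  5 → USB stick 3  [load 26/28]
4 USB sticks opened.

4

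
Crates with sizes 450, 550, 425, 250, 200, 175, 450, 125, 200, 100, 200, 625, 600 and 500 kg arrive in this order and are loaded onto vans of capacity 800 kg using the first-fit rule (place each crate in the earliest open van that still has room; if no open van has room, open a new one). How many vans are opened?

7

  450 → van 1 (new)  [load 450/800]
  550 → van 2 (new)  [load 550/800]
  425 → van 3 (new)  [load 425/800]
  250 → van 1  [load 700/800]
  200 → van 2  [load 750/800]
  175 → van 3  [load 600/800]
  450 → van 4 (new)  [load 450/800]
  125 → van 3  [load 725/800]
  200 → van 4  [load 650/800]
  100 → van 1  [load 800/800]
  200 → van 5 (new)  [load 200/800]
  625 → van 6 (new)  [load 625/800]
  600 → van 5  [load 800/800]
  500 → van 7 (new)  [load 500/800]
7 vans opened.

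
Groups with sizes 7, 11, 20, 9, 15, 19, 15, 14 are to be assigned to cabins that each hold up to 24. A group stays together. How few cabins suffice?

Total = 20 + 19 + 15 + 15 + 14 + 11 + 9 + 7 = 110.
Lower bound: ⌈110/24⌉ = 5 cabins.
A packing using 6 cabins:
  cabin 1: 20 = 20
  cabin 2: 19 = 19
  cabin 3: 15 + 9 = 24
  cabin 4: 15 + 7 = 22
  cabin 5: 14 = 14
  cabin 6: 11 = 11
No arrangement into 5 cabins stays within capacity, so 6 is optimal.

6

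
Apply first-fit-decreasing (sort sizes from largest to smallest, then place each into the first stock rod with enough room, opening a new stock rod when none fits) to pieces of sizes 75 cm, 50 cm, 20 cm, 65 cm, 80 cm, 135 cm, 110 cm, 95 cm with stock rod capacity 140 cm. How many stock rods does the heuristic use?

Sorted descending: 135, 110, 95, 80, 75, 65, 50, 20.
  135 → stock rod 1 (new)  [load 135/140]
  110 → stock rod 2 (new)  [load 110/140]
  95 → stock rod 3 (new)  [load 95/140]
  80 → stock rod 4 (new)  [load 80/140]
  75 → stock rod 5 (new)  [load 75/140]
  65 → stock rod 5  [load 140/140]
  50 → stock rod 4  [load 130/140]
  20 → stock rod 2  [load 130/140]
5 stock rods opened.

5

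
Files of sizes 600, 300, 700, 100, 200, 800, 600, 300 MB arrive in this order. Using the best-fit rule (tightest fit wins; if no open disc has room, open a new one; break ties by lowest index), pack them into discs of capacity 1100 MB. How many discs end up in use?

4

  600 → disc 1 (new)  [load 600/1100]
  300 → disc 1  [load 900/1100]
  700 → disc 2 (new)  [load 700/1100]
  100 → disc 1  [load 1000/1100]
  200 → disc 2  [load 900/1100]
  800 → disc 3 (new)  [load 800/1100]
  600 → disc 4 (new)  [load 600/1100]
  300 → disc 3  [load 1100/1100]
4 discs opened.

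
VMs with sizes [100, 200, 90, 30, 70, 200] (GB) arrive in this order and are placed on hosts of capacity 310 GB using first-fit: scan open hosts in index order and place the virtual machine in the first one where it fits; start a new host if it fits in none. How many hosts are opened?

  100 → host 1 (new)  [load 100/310]
  200 → host 1  [load 300/310]
  90 → host 2 (new)  [load 90/310]
  30 → host 2  [load 120/310]
  70 → host 2  [load 190/310]
  200 → host 3 (new)  [load 200/310]
3 hosts opened.

3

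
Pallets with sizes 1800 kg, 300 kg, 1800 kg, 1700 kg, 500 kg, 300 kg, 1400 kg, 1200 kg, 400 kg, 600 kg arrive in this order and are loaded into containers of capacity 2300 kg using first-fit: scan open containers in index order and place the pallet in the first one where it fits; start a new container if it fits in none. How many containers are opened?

5

  1800 → container 1 (new)  [load 1800/2300]
  300 → container 1  [load 2100/2300]
  1800 → container 2 (new)  [load 1800/2300]
  1700 → container 3 (new)  [load 1700/2300]
  500 → container 2  [load 2300/2300]
  300 → container 3  [load 2000/2300]
  1400 → container 4 (new)  [load 1400/2300]
  1200 → container 5 (new)  [load 1200/2300]
  400 → container 4  [load 1800/2300]
  600 → container 5  [load 1800/2300]
5 containers opened.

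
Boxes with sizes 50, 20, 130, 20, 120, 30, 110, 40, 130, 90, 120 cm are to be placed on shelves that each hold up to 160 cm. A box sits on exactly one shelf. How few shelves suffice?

Total = 130 + 130 + 120 + 120 + 110 + 90 + 50 + 40 + 30 + 20 + 20 = 860 cm.
Lower bound: ⌈860/160⌉ = 6 shelves.
A packing using 6 shelves:
  shelf 1: 130 + 30 = 160
  shelf 2: 130 + 20 = 150
  shelf 3: 120 + 40 = 160
  shelf 4: 120 + 20 = 140
  shelf 5: 110 + 50 = 160
  shelf 6: 90 = 90
This matches the lower bound, so 6 is optimal.

6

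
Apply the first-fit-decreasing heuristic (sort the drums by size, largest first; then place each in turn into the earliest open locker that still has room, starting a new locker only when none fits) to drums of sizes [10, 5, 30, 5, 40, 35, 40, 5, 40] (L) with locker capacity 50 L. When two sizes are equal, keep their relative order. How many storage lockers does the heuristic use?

5

Sorted descending: 40, 40, 40, 35, 30, 10, 5, 5, 5.
  40 → locker 1 (new)  [load 40/50]
  40 → locker 2 (new)  [load 40/50]
  40 → locker 3 (new)  [load 40/50]
  35 → locker 4 (new)  [load 35/50]
  30 → locker 5 (new)  [load 30/50]
  10 → locker 1  [load 50/50]
  5 → locker 2  [load 45/50]
  5 → locker 2  [load 50/50]
  5 → locker 3  [load 45/50]
5 storage lockers opened.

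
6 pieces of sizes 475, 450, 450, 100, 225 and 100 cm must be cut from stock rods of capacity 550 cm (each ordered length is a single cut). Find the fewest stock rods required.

4

Total = 475 + 450 + 450 + 225 + 100 + 100 = 1800 cm.
Lower bound: ⌈1800/550⌉ = 4 stock rods.
A packing using 4 stock rods:
  stock rod 1: 475 = 475
  stock rod 2: 450 + 100 = 550
  stock rod 3: 450 + 100 = 550
  stock rod 4: 225 = 225
This matches the lower bound, so 4 is optimal.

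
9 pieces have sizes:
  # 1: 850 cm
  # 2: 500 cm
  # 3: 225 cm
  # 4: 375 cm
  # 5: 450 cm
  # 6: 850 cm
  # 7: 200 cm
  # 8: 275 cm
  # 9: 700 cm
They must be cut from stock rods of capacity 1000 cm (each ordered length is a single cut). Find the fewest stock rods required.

5

Total = 850 + 850 + 700 + 500 + 450 + 375 + 275 + 225 + 200 = 4425 cm.
Lower bound: ⌈4425/1000⌉ = 5 stock rods.
A packing using 5 stock rods:
  stock rod 1: 850 = 850
  stock rod 2: 850 = 850
  stock rod 3: 700 + 275 = 975
  stock rod 4: 500 + 450 = 950
  stock rod 5: 375 + 225 + 200 = 800
This matches the lower bound, so 5 is optimal.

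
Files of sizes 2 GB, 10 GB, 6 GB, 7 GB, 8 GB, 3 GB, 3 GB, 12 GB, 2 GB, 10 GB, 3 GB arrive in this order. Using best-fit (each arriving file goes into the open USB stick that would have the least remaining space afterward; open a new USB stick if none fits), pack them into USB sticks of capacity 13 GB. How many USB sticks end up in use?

6

  2 → USB stick 1 (new)  [load 2/13]
  10 → USB stick 1  [load 12/13]
  6 → USB stick 2 (new)  [load 6/13]
  7 → USB stick 2  [load 13/13]
  8 → USB stick 3 (new)  [load 8/13]
  3 → USB stick 3  [load 11/13]
  3 → USB stick 4 (new)  [load 3/13]
  12 → USB stick 5 (new)  [load 12/13]
  2 → USB stick 3  [load 13/13]
  10 → USB stick 4  [load 13/13]
  3 → USB stick 6 (new)  [load 3/13]
6 USB sticks opened.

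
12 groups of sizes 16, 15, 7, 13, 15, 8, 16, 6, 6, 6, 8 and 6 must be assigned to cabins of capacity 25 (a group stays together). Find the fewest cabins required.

Total = 16 + 16 + 15 + 15 + 13 + 8 + 8 + 7 + 6 + 6 + 6 + 6 = 122.
Lower bound: ⌈122/25⌉ = 5 cabins.
A packing using 6 cabins:
  cabin 1: 16 + 8 = 24
  cabin 2: 16 + 8 = 24
  cabin 3: 15 + 7 = 22
  cabin 4: 15 + 6 = 21
  cabin 5: 13 + 6 + 6 = 25
  cabin 6: 6 = 6
No arrangement into 5 cabins stays within capacity, so 6 is optimal.

6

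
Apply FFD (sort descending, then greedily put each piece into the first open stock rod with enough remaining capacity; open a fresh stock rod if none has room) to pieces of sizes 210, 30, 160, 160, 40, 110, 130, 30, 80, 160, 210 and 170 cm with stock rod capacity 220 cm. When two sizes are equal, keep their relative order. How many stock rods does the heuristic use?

Sorted descending: 210, 210, 170, 160, 160, 160, 130, 110, 80, 40, 30, 30.
  210 → stock rod 1 (new)  [load 210/220]
  210 → stock rod 2 (new)  [load 210/220]
  170 → stock rod 3 (new)  [load 170/220]
  160 → stock rod 4 (new)  [load 160/220]
  160 → stock rod 5 (new)  [load 160/220]
  160 → stock rod 6 (new)  [load 160/220]
  130 → stock rod 7 (new)  [load 130/220]
  110 → stock rod 8 (new)  [load 110/220]
  80 → stock rod 7  [load 210/220]
  40 → stock rod 3  [load 210/220]
  30 → stock rod 4  [load 190/220]
  30 → stock rod 4  [load 220/220]
8 stock rods opened.

8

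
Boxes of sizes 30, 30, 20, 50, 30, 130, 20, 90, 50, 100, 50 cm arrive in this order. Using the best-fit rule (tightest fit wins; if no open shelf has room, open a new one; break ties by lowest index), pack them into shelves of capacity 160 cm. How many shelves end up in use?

  30 → shelf 1 (new)  [load 30/160]
  30 → shelf 1  [load 60/160]
  20 → shelf 1  [load 80/160]
  50 → shelf 1  [load 130/160]
  30 → shelf 1  [load 160/160]
  130 → shelf 2 (new)  [load 130/160]
  20 → shelf 2  [load 150/160]
  90 → shelf 3 (new)  [load 90/160]
  50 → shelf 3  [load 140/160]
  100 → shelf 4 (new)  [load 100/160]
  50 → shelf 4  [load 150/160]
4 shelves opened.

4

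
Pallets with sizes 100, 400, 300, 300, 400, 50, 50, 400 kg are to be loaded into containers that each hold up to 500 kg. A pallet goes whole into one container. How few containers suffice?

Total = 400 + 400 + 400 + 300 + 300 + 100 + 50 + 50 = 2000 kg.
Lower bound: ⌈2000/500⌉ = 4 containers.
Also, 5 pallets each exceed 250 kg, and no two of those can share a container, so at least 5 containers are needed.
A packing using 5 containers:
  container 1: 400 + 100 = 500
  container 2: 400 + 50 + 50 = 500
  container 3: 400 = 400
  container 4: 300 = 300
  container 5: 300 = 300
This matches the lower bound, so 5 is optimal.

5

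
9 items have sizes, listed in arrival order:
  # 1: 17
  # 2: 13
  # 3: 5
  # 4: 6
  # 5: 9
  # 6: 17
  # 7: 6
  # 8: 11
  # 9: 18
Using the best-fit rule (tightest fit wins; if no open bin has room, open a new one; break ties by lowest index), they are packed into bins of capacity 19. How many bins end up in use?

  17 → bin 1 (new)  [load 17/19]
  13 → bin 2 (new)  [load 13/19]
  5 → bin 2  [load 18/19]
  6 → bin 3 (new)  [load 6/19]
  9 → bin 3  [load 15/19]
  17 → bin 4 (new)  [load 17/19]
  6 → bin 5 (new)  [load 6/19]
  11 → bin 5  [load 17/19]
  18 → bin 6 (new)  [load 18/19]
6 bins opened.

6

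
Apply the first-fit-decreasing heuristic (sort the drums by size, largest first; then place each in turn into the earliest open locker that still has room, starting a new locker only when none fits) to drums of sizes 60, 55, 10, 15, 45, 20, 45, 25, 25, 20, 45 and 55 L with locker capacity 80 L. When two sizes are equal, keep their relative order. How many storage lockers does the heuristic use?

Sorted descending: 60, 55, 55, 45, 45, 45, 25, 25, 20, 20, 15, 10.
  60 → locker 1 (new)  [load 60/80]
  55 → locker 2 (new)  [load 55/80]
  55 → locker 3 (new)  [load 55/80]
  45 → locker 4 (new)  [load 45/80]
  45 → locker 5 (new)  [load 45/80]
  45 → locker 6 (new)  [load 45/80]
  25 → locker 2  [load 80/80]
  25 → locker 3  [load 80/80]
  20 → locker 1  [load 80/80]
  20 → locker 4  [load 65/80]
  15 → locker 4  [load 80/80]
  10 → locker 5  [load 55/80]
6 storage lockers opened.

6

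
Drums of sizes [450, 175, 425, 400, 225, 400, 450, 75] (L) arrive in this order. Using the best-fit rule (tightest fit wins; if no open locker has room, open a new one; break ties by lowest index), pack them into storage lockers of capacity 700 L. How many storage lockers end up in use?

  450 → locker 1 (new)  [load 450/700]
  175 → locker 1  [load 625/700]
  425 → locker 2 (new)  [load 425/700]
  400 → locker 3 (new)  [load 400/700]
  225 → locker 2  [load 650/700]
  400 → locker 4 (new)  [load 400/700]
  450 → locker 5 (new)  [load 450/700]
  75 → locker 1  [load 700/700]
5 storage lockers opened.

5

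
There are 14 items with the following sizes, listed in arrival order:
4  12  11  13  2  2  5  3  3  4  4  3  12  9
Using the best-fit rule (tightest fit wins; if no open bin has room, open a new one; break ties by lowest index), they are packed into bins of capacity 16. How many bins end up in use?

6

  4 → bin 1 (new)  [load 4/16]
  12 → bin 1  [load 16/16]
  11 → bin 2 (new)  [load 11/16]
  13 → bin 3 (new)  [load 13/16]
  2 → bin 3  [load 15/16]
  2 → bin 2  [load 13/16]
  5 → bin 4 (new)  [load 5/16]
  3 → bin 2  [load 16/16]
  3 → bin 4  [load 8/16]
  4 → bin 4  [load 12/16]
  4 → bin 4  [load 16/16]
  3 → bin 5 (new)  [load 3/16]
  12 → bin 5  [load 15/16]
  9 → bin 6 (new)  [load 9/16]
6 bins opened.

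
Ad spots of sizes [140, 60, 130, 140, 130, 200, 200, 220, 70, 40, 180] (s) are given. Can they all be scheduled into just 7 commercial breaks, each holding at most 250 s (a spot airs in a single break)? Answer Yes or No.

No

Total = 1510 s; ⌈1510/250⌉ = 7.
8 ad spots each exceed half the capacity and cannot share a break, forcing at least 8 commercial breaks.
At least 8 commercial breaks are required, but only 7 are allowed.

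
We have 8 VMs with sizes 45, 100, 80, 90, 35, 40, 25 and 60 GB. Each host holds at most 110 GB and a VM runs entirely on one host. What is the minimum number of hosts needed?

Total = 100 + 90 + 80 + 60 + 45 + 40 + 35 + 25 = 475 GB.
Lower bound: ⌈475/110⌉ = 5 hosts.
A packing using 5 hosts:
  host 1: 100 = 100
  host 2: 90 = 90
  host 3: 80 + 25 = 105
  host 4: 60 + 45 = 105
  host 5: 40 + 35 = 75
This matches the lower bound, so 5 is optimal.

5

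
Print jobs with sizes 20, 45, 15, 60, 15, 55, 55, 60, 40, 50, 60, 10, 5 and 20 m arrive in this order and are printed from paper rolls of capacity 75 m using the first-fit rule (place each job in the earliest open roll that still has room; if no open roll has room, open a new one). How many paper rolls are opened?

8

  20 → roll 1 (new)  [load 20/75]
  45 → roll 1  [load 65/75]
  15 → roll 2 (new)  [load 15/75]
  60 → roll 2  [load 75/75]
  15 → roll 3 (new)  [load 15/75]
  55 → roll 3  [load 70/75]
  55 → roll 4 (new)  [load 55/75]
  60 → roll 5 (new)  [load 60/75]
  40 → roll 6 (new)  [load 40/75]
  50 → roll 7 (new)  [load 50/75]
  60 → roll 8 (new)  [load 60/75]
  10 → roll 1  [load 75/75]
  5 → roll 3  [load 75/75]
  20 → roll 4  [load 75/75]
8 paper rolls opened.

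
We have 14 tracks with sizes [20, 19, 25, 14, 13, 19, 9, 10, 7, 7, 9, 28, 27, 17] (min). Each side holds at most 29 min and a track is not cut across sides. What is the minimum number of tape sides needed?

9

Total = 28 + 27 + 25 + 20 + 19 + 19 + 17 + 14 + 13 + 10 + 9 + 9 + 7 + 7 = 224 min.
Lower bound: ⌈224/29⌉ = 8 tape sides.
A packing using 9 tape sides:
  side 1: 28 = 28
  side 2: 27 = 27
  side 3: 25 = 25
  side 4: 20 + 9 = 29
  side 5: 19 + 10 = 29
  side 6: 19 + 9 = 28
  side 7: 17 + 7 = 24
  side 8: 14 + 13 = 27
  side 9: 7 = 7
No arrangement into 8 tape sides stays within capacity, so 9 is optimal.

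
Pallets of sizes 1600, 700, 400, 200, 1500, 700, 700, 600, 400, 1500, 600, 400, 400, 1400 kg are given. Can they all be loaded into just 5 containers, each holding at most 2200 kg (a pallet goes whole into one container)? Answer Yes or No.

No

Total = 11100 kg; ⌈11100/2200⌉ = 6.
At least 6 containers are required, but only 5 are allowed.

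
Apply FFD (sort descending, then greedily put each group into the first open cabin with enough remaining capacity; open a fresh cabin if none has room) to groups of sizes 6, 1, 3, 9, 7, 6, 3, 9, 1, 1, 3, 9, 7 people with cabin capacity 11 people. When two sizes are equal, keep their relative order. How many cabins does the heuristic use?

7

Sorted descending: 9, 9, 9, 7, 7, 6, 6, 3, 3, 3, 1, 1, 1.
  9 → cabin 1 (new)  [load 9/11]
  9 → cabin 2 (new)  [load 9/11]
  9 → cabin 3 (new)  [load 9/11]
  7 → cabin 4 (new)  [load 7/11]
  7 → cabin 5 (new)  [load 7/11]
  6 → cabin 6 (new)  [load 6/11]
  6 → cabin 7 (new)  [load 6/11]
  3 → cabin 4  [load 10/11]
  3 → cabin 5  [load 10/11]
  3 → cabin 6  [load 9/11]
  1 → cabin 1  [load 10/11]
  1 → cabin 1  [load 11/11]
  1 → cabin 2  [load 10/11]
7 cabins opened.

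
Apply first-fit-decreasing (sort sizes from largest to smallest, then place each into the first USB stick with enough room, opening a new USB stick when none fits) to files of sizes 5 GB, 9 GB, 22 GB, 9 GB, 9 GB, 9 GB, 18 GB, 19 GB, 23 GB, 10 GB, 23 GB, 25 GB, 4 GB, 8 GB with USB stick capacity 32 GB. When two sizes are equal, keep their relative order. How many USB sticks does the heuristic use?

Sorted descending: 25, 23, 23, 22, 19, 18, 10, 9, 9, 9, 9, 8, 5, 4.
  25 → USB stick 1 (new)  [load 25/32]
  23 → USB stick 2 (new)  [load 23/32]
  23 → USB stick 3 (new)  [load 23/32]
  22 → USB stick 4 (new)  [load 22/32]
  19 → USB stick 5 (new)  [load 19/32]
  18 → USB stick 6 (new)  [load 18/32]
  10 → USB stick 4  [load 32/32]
  9 → USB stick 2  [load 32/32]
  9 → USB stick 3  [load 32/32]
  9 → USB stick 5  [load 28/32]
  9 → USB stick 6  [load 27/32]
  8 → USB stick 7 (new)  [load 8/32]
  5 → USB stick 1  [load 30/32]
  4 → USB stick 5  [load 32/32]
7 USB sticks opened.

7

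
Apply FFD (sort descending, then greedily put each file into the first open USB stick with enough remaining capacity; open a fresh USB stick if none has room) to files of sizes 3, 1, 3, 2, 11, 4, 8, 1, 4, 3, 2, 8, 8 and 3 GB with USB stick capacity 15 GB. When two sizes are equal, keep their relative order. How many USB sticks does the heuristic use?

5

Sorted descending: 11, 8, 8, 8, 4, 4, 3, 3, 3, 3, 2, 2, 1, 1.
  11 → USB stick 1 (new)  [load 11/15]
  8 → USB stick 2 (new)  [load 8/15]
  8 → USB stick 3 (new)  [load 8/15]
  8 → USB stick 4 (new)  [load 8/15]
  4 → USB stick 1  [load 15/15]
  4 → USB stick 2  [load 12/15]
  3 → USB stick 2  [load 15/15]
  3 → USB stick 3  [load 11/15]
  3 → USB stick 3  [load 14/15]
  3 → USB stick 4  [load 11/15]
  2 → USB stick 4  [load 13/15]
  2 → USB stick 4  [load 15/15]
  1 → USB stick 3  [load 15/15]
  1 → USB stick 5 (new)  [load 1/15]
5 USB sticks opened.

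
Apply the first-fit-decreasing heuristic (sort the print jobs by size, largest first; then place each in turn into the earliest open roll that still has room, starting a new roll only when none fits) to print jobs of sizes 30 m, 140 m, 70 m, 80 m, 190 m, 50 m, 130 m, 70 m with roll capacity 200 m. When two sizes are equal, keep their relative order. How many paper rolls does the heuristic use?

Sorted descending: 190, 140, 130, 80, 70, 70, 50, 30.
  190 → roll 1 (new)  [load 190/200]
  140 → roll 2 (new)  [load 140/200]
  130 → roll 3 (new)  [load 130/200]
  80 → roll 4 (new)  [load 80/200]
  70 → roll 3  [load 200/200]
  70 → roll 4  [load 150/200]
  50 → roll 2  [load 190/200]
  30 → roll 4  [load 180/200]
4 paper rolls opened.

4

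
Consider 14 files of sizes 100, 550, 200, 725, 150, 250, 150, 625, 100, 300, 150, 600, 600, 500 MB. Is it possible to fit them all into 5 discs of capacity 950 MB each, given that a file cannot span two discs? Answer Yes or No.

No

Total = 5000 MB; ⌈5000/950⌉ = 6.
At least 6 discs are required, but only 5 are allowed.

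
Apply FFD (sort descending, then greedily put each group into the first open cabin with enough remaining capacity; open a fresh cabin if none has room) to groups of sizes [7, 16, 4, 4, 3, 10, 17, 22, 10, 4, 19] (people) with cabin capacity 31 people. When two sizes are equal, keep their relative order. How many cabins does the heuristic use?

4

Sorted descending: 22, 19, 17, 16, 10, 10, 7, 4, 4, 4, 3.
  22 → cabin 1 (new)  [load 22/31]
  19 → cabin 2 (new)  [load 19/31]
  17 → cabin 3 (new)  [load 17/31]
  16 → cabin 4 (new)  [load 16/31]
  10 → cabin 2  [load 29/31]
  10 → cabin 3  [load 27/31]
  7 → cabin 1  [load 29/31]
  4 → cabin 3  [load 31/31]
  4 → cabin 4  [load 20/31]
  4 → cabin 4  [load 24/31]
  3 → cabin 4  [load 27/31]
4 cabins opened.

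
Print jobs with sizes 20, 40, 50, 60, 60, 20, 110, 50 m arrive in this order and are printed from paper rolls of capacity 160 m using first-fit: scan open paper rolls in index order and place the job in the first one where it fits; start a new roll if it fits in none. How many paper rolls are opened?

  20 → roll 1 (new)  [load 20/160]
  40 → roll 1  [load 60/160]
  50 → roll 1  [load 110/160]
  60 → roll 2 (new)  [load 60/160]
  60 → roll 2  [load 120/160]
  20 → roll 1  [load 130/160]
  110 → roll 3 (new)  [load 110/160]
  50 → roll 3  [load 160/160]
3 paper rolls opened.

3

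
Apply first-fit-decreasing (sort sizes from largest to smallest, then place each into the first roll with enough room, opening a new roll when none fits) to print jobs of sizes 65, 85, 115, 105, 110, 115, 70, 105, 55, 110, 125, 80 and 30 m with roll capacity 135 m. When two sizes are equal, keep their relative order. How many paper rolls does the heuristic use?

10

Sorted descending: 125, 115, 115, 110, 110, 105, 105, 85, 80, 70, 65, 55, 30.
  125 → roll 1 (new)  [load 125/135]
  115 → roll 2 (new)  [load 115/135]
  115 → roll 3 (new)  [load 115/135]
  110 → roll 4 (new)  [load 110/135]
  110 → roll 5 (new)  [load 110/135]
  105 → roll 6 (new)  [load 105/135]
  105 → roll 7 (new)  [load 105/135]
  85 → roll 8 (new)  [load 85/135]
  80 → roll 9 (new)  [load 80/135]
  70 → roll 10 (new)  [load 70/135]
  65 → roll 10  [load 135/135]
  55 → roll 9  [load 135/135]
  30 → roll 6  [load 135/135]
10 paper rolls opened.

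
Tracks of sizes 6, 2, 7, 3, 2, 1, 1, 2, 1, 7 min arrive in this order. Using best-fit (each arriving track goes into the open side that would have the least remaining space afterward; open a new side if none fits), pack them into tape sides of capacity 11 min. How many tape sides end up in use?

3

  6 → side 1 (new)  [load 6/11]
  2 → side 1  [load 8/11]
  7 → side 2 (new)  [load 7/11]
  3 → side 1  [load 11/11]
  2 → side 2  [load 9/11]
  1 → side 2  [load 10/11]
  1 → side 2  [load 11/11]
  2 → side 3 (new)  [load 2/11]
  1 → side 3  [load 3/11]
  7 → side 3  [load 10/11]
3 tape sides opened.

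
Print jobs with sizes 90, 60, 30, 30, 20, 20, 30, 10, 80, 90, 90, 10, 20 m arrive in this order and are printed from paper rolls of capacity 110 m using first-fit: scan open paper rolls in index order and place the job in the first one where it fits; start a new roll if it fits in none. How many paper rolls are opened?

  90 → roll 1 (new)  [load 90/110]
  60 → roll 2 (new)  [load 60/110]
  30 → roll 2  [load 90/110]
  30 → roll 3 (new)  [load 30/110]
  20 → roll 1  [load 110/110]
  20 → roll 2  [load 110/110]
  30 → roll 3  [load 60/110]
  10 → roll 3  [load 70/110]
  80 → roll 4 (new)  [load 80/110]
  90 → roll 5 (new)  [load 90/110]
  90 → roll 6 (new)  [load 90/110]
  10 → roll 3  [load 80/110]
  20 → roll 3  [load 100/110]
6 paper rolls opened.

6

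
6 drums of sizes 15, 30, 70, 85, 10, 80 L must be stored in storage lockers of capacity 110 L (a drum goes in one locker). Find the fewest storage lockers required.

Total = 85 + 80 + 70 + 30 + 15 + 10 = 290 L.
Lower bound: ⌈290/110⌉ = 3 storage lockers.
A packing using 3 storage lockers:
  locker 1: 85 + 15 + 10 = 110
  locker 2: 80 + 30 = 110
  locker 3: 70 = 70
This matches the lower bound, so 3 is optimal.

3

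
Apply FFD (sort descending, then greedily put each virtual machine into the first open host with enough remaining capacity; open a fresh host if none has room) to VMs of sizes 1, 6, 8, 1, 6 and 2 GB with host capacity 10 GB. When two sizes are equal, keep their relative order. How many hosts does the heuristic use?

3

Sorted descending: 8, 6, 6, 2, 1, 1.
  8 → host 1 (new)  [load 8/10]
  6 → host 2 (new)  [load 6/10]
  6 → host 3 (new)  [load 6/10]
  2 → host 1  [load 10/10]
  1 → host 2  [load 7/10]
  1 → host 2  [load 8/10]
3 hosts opened.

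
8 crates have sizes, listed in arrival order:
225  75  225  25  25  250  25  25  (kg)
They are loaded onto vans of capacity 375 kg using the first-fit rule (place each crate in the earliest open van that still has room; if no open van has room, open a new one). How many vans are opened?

3

  225 → van 1 (new)  [load 225/375]
  75 → van 1  [load 300/375]
  225 → van 2 (new)  [load 225/375]
  25 → van 1  [load 325/375]
  25 → van 1  [load 350/375]
  250 → van 3 (new)  [load 250/375]
  25 → van 1  [load 375/375]
  25 → van 2  [load 250/375]
3 vans opened.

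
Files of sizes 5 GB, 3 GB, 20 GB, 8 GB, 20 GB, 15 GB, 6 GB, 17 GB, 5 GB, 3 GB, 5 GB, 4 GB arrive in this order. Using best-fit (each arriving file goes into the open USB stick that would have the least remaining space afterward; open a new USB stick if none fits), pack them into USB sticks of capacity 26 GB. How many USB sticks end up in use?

  5 → USB stick 1 (new)  [load 5/26]
  3 → USB stick 1  [load 8/26]
  20 → USB stick 2 (new)  [load 20/26]
  8 → USB stick 1  [load 16/26]
  20 → USB stick 3 (new)  [load 20/26]
  15 → USB stick 4 (new)  [load 15/26]
  6 → USB stick 2  [load 26/26]
  17 → USB stick 5 (new)  [load 17/26]
  5 → USB stick 3  [load 25/26]
  3 → USB stick 5  [load 20/26]
  5 → USB stick 5  [load 25/26]
  4 → USB stick 1  [load 20/26]
5 USB sticks opened.

5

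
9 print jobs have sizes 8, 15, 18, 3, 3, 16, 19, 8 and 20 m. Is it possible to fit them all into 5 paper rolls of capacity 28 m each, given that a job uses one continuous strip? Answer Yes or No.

Yes

A valid assignment using 5 paper rolls:
  roll 1: 20 + 8 = 28
  roll 2: 19 + 8 = 27
  roll 3: 18 + 3 + 3 = 24
  roll 4: 16 = 16
  roll 5: 15 = 15
Every load is within 28 m, so 5 paper rolls suffice.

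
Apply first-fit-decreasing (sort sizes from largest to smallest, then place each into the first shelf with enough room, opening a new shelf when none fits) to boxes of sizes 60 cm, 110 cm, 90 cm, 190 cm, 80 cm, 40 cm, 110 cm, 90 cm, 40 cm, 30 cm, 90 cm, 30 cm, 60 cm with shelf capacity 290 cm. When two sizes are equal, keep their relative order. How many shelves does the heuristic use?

4

Sorted descending: 190, 110, 110, 90, 90, 90, 80, 60, 60, 40, 40, 30, 30.
  190 → shelf 1 (new)  [load 190/290]
  110 → shelf 2 (new)  [load 110/290]
  110 → shelf 2  [load 220/290]
  90 → shelf 1  [load 280/290]
  90 → shelf 3 (new)  [load 90/290]
  90 → shelf 3  [load 180/290]
  80 → shelf 3  [load 260/290]
  60 → shelf 2  [load 280/290]
  60 → shelf 4 (new)  [load 60/290]
  40 → shelf 4  [load 100/290]
  40 → shelf 4  [load 140/290]
  30 → shelf 3  [load 290/290]
  30 → shelf 4  [load 170/290]
4 shelves opened.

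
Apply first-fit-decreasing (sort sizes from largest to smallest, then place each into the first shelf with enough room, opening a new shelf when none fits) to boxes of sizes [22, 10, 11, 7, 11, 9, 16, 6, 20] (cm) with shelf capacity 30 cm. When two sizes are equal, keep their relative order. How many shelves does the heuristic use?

4

Sorted descending: 22, 20, 16, 11, 11, 10, 9, 7, 6.
  22 → shelf 1 (new)  [load 22/30]
  20 → shelf 2 (new)  [load 20/30]
  16 → shelf 3 (new)  [load 16/30]
  11 → shelf 3  [load 27/30]
  11 → shelf 4 (new)  [load 11/30]
  10 → shelf 2  [load 30/30]
  9 → shelf 4  [load 20/30]
  7 → shelf 1  [load 29/30]
  6 → shelf 4  [load 26/30]
4 shelves opened.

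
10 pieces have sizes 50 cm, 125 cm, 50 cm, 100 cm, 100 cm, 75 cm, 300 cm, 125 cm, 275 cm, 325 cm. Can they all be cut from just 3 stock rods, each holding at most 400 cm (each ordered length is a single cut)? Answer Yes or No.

No

Total = 1525 cm; ⌈1525/400⌉ = 4.
At least 4 stock rods are required, but only 3 are allowed.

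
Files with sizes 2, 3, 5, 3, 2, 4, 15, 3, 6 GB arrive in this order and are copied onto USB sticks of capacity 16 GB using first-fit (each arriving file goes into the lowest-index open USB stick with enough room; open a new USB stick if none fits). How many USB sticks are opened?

  2 → USB stick 1 (new)  [load 2/16]
  3 → USB stick 1  [load 5/16]
  5 → USB stick 1  [load 10/16]
  3 → USB stick 1  [load 13/16]
  2 → USB stick 1  [load 15/16]
  4 → USB stick 2 (new)  [load 4/16]
  15 → USB stick 3 (new)  [load 15/16]
  3 → USB stick 2  [load 7/16]
  6 → USB stick 2  [load 13/16]
3 USB sticks opened.

3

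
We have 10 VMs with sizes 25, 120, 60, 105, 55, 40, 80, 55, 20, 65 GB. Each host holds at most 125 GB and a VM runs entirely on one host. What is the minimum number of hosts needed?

6

Total = 120 + 105 + 80 + 65 + 60 + 55 + 55 + 40 + 25 + 20 = 625 GB.
Lower bound: ⌈625/125⌉ = 5 hosts.
A packing using 6 hosts:
  host 1: 120 = 120
  host 2: 105 + 20 = 125
  host 3: 80 + 40 = 120
  host 4: 65 + 60 = 125
  host 5: 55 + 55 = 110
  host 6: 25 = 25
No arrangement into 5 hosts stays within capacity, so 6 is optimal.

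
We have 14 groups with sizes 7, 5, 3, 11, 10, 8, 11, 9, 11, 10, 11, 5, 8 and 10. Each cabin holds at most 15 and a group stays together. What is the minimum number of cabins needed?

10

Total = 11 + 11 + 11 + 11 + 10 + 10 + 10 + 9 + 8 + 8 + 7 + 5 + 5 + 3 = 119.
Lower bound: ⌈119/15⌉ = 8 cabins.
Also, 10 groups each exceed 15/2, and no two of those can share a cabin, so at least 10 cabins are needed.
A packing using 10 cabins:
  cabin 1: 11 + 3 = 14
  cabin 2: 11 = 11
  cabin 3: 11 = 11
  cabin 4: 11 = 11
  cabin 5: 10 + 5 = 15
  cabin 6: 10 + 5 = 15
  cabin 7: 10 = 10
  cabin 8: 9 = 9
  cabin 9: 8 + 7 = 15
  cabin 10: 8 = 8
This matches the lower bound, so 10 is optimal.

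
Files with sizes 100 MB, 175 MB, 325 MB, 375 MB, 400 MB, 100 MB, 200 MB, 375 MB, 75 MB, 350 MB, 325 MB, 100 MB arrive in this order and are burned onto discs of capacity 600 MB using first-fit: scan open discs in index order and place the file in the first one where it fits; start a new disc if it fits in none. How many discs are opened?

  100 → disc 1 (new)  [load 100/600]
  175 → disc 1  [load 275/600]
  325 → disc 1  [load 600/600]
  375 → disc 2 (new)  [load 375/600]
  400 → disc 3 (new)  [load 400/600]
  100 → disc 2  [load 475/600]
  200 → disc 3  [load 600/600]
  375 → disc 4 (new)  [load 375/600]
  75 → disc 2  [load 550/600]
  350 → disc 5 (new)  [load 350/600]
  325 → disc 6 (new)  [load 325/600]
  100 → disc 4  [load 475/600]
6 discs opened.

6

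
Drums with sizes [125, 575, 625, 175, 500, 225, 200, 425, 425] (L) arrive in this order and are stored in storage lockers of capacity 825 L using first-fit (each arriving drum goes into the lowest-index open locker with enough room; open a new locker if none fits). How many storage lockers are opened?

5

  125 → locker 1 (new)  [load 125/825]
  575 → locker 1  [load 700/825]
  625 → locker 2 (new)  [load 625/825]
  175 → locker 2  [load 800/825]
  500 → locker 3 (new)  [load 500/825]
  225 → locker 3  [load 725/825]
  200 → locker 4 (new)  [load 200/825]
  425 → locker 4  [load 625/825]
  425 → locker 5 (new)  [load 425/825]
5 storage lockers opened.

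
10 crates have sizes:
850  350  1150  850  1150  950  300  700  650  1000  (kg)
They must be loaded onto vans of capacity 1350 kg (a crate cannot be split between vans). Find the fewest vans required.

Total = 1150 + 1150 + 1000 + 950 + 850 + 850 + 700 + 650 + 350 + 300 = 7950 kg.
Lower bound: ⌈7950/1350⌉ = 6 vans.
Also, 7 crates each exceed 675 kg, and no two of those can share a van, so at least 7 vans are needed.
A packing using 7 vans:
  van 1: 1150 = 1150
  van 2: 1150 = 1150
  van 3: 1000 + 350 = 1350
  van 4: 950 + 300 = 1250
  van 5: 850 = 850
  van 6: 850 = 850
  van 7: 700 + 650 = 1350
This matches the lower bound, so 7 is optimal.

7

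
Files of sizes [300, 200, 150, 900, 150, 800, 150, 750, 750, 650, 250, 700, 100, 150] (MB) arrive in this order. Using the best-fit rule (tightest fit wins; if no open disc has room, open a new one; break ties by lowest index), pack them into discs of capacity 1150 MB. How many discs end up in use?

  300 → disc 1 (new)  [load 300/1150]
  200 → disc 1  [load 500/1150]
  150 → disc 1  [load 650/1150]
  900 → disc 2 (new)  [load 900/1150]
  150 → disc 2  [load 1050/1150]
  800 → disc 3 (new)  [load 800/1150]
  150 → disc 3  [load 950/1150]
  750 → disc 4 (new)  [load 750/1150]
  750 → disc 5 (new)  [load 750/1150]
  650 → disc 6 (new)  [load 650/1150]
  250 → disc 4  [load 1000/1150]
  700 → disc 7 (new)  [load 700/1150]
  100 → disc 2  [load 1150/1150]
  150 → disc 4  [load 1150/1150]
7 discs opened.

7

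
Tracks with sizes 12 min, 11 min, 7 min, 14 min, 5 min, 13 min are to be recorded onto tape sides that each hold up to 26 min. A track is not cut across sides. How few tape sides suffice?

3

Total = 14 + 13 + 12 + 11 + 7 + 5 = 62 min.
Lower bound: ⌈62/26⌉ = 3 tape sides.
A packing using 3 tape sides:
  side 1: 14 + 12 = 26
  side 2: 13 + 11 = 24
  side 3: 7 + 5 = 12
This matches the lower bound, so 3 is optimal.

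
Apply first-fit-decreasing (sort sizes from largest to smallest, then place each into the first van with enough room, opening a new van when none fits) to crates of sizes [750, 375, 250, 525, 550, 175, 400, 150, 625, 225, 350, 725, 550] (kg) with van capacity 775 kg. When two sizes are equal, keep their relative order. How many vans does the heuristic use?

8

Sorted descending: 750, 725, 625, 550, 550, 525, 400, 375, 350, 250, 225, 175, 150.
  750 → van 1 (new)  [load 750/775]
  725 → van 2 (new)  [load 725/775]
  625 → van 3 (new)  [load 625/775]
  550 → van 4 (new)  [load 550/775]
  550 → van 5 (new)  [load 550/775]
  525 → van 6 (new)  [load 525/775]
  400 → van 7 (new)  [load 400/775]
  375 → van 7  [load 775/775]
  350 → van 8 (new)  [load 350/775]
  250 → van 6  [load 775/775]
  225 → van 4  [load 775/775]
  175 → van 5  [load 725/775]
  150 → van 3  [load 775/775]
8 vans opened.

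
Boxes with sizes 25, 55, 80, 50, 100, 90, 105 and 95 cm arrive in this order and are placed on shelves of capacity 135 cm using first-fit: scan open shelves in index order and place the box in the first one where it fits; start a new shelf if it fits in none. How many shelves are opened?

  25 → shelf 1 (new)  [load 25/135]
  55 → shelf 1  [load 80/135]
  80 → shelf 2 (new)  [load 80/135]
  50 → shelf 1  [load 130/135]
  100 → shelf 3 (new)  [load 100/135]
  90 → shelf 4 (new)  [load 90/135]
  105 → shelf 5 (new)  [load 105/135]
  95 → shelf 6 (new)  [load 95/135]
6 shelves opened.

6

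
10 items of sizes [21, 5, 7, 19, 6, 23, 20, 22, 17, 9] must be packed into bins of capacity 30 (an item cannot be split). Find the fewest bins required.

Total = 23 + 22 + 21 + 20 + 19 + 17 + 9 + 7 + 6 + 5 = 149.
Lower bound: ⌈149/30⌉ = 5 bins.
Also, 6 items each exceed 15, and no two of those can share a bin, so at least 6 bins are needed.
A packing using 6 bins:
  bin 1: 23 + 7 = 30
  bin 2: 22 + 6 = 28
  bin 3: 21 + 9 = 30
  bin 4: 20 + 5 = 25
  bin 5: 19 = 19
  bin 6: 17 = 17
This matches the lower bound, so 6 is optimal.

6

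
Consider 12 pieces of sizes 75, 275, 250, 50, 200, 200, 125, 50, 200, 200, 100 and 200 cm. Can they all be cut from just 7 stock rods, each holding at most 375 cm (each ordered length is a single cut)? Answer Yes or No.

A valid assignment using 7 stock rods:
  stock rod 1: 275 + 100 = 375
  stock rod 2: 250 + 125 = 375
  stock rod 3: 200 + 75 + 50 + 50 = 375
  stock rod 4: 200 = 200
  stock rod 5: 200 = 200
  stock rod 6: 200 = 200
  stock rod 7: 200 = 200
Every load is within 375 cm, so 7 stock rods suffice.

Yes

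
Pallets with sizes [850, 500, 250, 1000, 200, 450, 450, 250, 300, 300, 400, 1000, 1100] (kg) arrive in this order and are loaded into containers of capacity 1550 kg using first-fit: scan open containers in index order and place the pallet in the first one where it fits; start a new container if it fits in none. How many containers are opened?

5

  850 → container 1 (new)  [load 850/1550]
  500 → container 1  [load 1350/1550]
  250 → container 2 (new)  [load 250/1550]
  1000 → container 2  [load 1250/1550]
  200 → container 1  [load 1550/1550]
  450 → container 3 (new)  [load 450/1550]
  450 → container 3  [load 900/1550]
  250 → container 2  [load 1500/1550]
  300 → container 3  [load 1200/1550]
  300 → container 3  [load 1500/1550]
  400 → container 4 (new)  [load 400/1550]
  1000 → container 4  [load 1400/1550]
  1100 → container 5 (new)  [load 1100/1550]
5 containers opened.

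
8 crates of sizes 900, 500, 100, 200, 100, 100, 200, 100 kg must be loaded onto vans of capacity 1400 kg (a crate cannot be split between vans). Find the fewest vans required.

Total = 900 + 500 + 200 + 200 + 100 + 100 + 100 + 100 = 2200 kg.
Lower bound: ⌈2200/1400⌉ = 2 vans.
A packing using 2 vans:
  van 1: 900 + 500 = 1400
  van 2: 200 + 200 + 100 + 100 + 100 + 100 = 800
This matches the lower bound, so 2 is optimal.

2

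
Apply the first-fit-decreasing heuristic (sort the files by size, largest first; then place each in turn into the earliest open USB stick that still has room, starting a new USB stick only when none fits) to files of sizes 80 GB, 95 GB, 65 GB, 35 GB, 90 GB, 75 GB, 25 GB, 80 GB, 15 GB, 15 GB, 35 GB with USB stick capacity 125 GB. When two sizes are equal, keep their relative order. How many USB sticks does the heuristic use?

6

Sorted descending: 95, 90, 80, 80, 75, 65, 35, 35, 25, 15, 15.
  95 → USB stick 1 (new)  [load 95/125]
  90 → USB stick 2 (new)  [load 90/125]
  80 → USB stick 3 (new)  [load 80/125]
  80 → USB stick 4 (new)  [load 80/125]
  75 → USB stick 5 (new)  [load 75/125]
  65 → USB stick 6 (new)  [load 65/125]
  35 → USB stick 2  [load 125/125]
  35 → USB stick 3  [load 115/125]
  25 → USB stick 1  [load 120/125]
  15 → USB stick 4  [load 95/125]
  15 → USB stick 4  [load 110/125]
6 USB sticks opened.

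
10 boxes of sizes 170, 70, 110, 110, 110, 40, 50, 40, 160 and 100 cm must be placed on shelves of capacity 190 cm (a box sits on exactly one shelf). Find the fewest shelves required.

Total = 170 + 160 + 110 + 110 + 110 + 100 + 70 + 50 + 40 + 40 = 960 cm.
Lower bound: ⌈960/190⌉ = 6 shelves.
A packing using 6 shelves:
  shelf 1: 170 = 170
  shelf 2: 160 = 160
  shelf 3: 110 + 70 = 180
  shelf 4: 110 + 50 = 160
  shelf 5: 110 + 40 + 40 = 190
  shelf 6: 100 = 100
This matches the lower bound, so 6 is optimal.

6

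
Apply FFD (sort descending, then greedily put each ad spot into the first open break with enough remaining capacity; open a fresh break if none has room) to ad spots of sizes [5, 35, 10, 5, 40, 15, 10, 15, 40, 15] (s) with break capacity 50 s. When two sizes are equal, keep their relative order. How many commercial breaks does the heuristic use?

4

Sorted descending: 40, 40, 35, 15, 15, 15, 10, 10, 5, 5.
  40 → break 1 (new)  [load 40/50]
  40 → break 2 (new)  [load 40/50]
  35 → break 3 (new)  [load 35/50]
  15 → break 3  [load 50/50]
  15 → break 4 (new)  [load 15/50]
  15 → break 4  [load 30/50]
  10 → break 1  [load 50/50]
  10 → break 2  [load 50/50]
  5 → break 4  [load 35/50]
  5 → break 4  [load 40/50]
4 commercial breaks opened.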